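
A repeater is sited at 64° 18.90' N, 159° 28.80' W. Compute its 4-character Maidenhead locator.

Add 180° to longitude and 90° to latitude: 20.52, 154.31.
Field: 20.52/20 → 1 → B, 154.31/10 → 15 → P; chars BP.
Square: 0.52/2 → 0, 4.31/1 → 4; chars 04.

BP04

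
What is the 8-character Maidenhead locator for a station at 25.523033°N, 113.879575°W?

DL35bm45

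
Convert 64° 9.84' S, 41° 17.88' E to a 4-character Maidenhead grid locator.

LC05

Shift to the Maidenhead origin (180°W, 90°S): lon 221.30, lat 25.84.
Field: lon ⌊221.30/20⌋ = 11 → L; lat ⌊25.84/10⌋ = 2 → C.
Square: lon ⌊1.30/2⌋ = 0; lat ⌊5.84/1⌋ = 5.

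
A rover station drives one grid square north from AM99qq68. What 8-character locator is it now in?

Latitude extended square 8; +1 → 9.
The longitude characters are unchanged.

AM99qq69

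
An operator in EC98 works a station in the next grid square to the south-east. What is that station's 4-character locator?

FC07

Longitude square 9; +1 → 10, wraps to 0, carry into field.
Longitude field E = 4; +1 → 5 = F.
Latitude square 8; −1 → 7.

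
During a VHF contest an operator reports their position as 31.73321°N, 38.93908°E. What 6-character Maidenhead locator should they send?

Offset from 180°W / 90°S: lon 218.9391°, lat 121.7332°.
Field (20°×10°, letters A–R): lon ⌊218.9391/20⌋ = 10 → K; lat ⌊121.7332/10⌋ = 12 → M.
Square (2°×1°, digits 0–9): lon ⌊18.9391/2⌋ = 9; lat ⌊1.7332/1⌋ = 1.
Subsquare (5′×2.5′, letters a–x): lon ⌊0.9391/0.0833333⌋ = 11 → l; lat ⌊0.7332/0.0416667⌋ = 17 → r.

KM91lr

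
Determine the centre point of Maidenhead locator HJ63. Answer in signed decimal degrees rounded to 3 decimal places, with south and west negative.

Field H=7, J=9: +7·20° lon, +9·10° lat → SW at lon -40°, lat 0°.
Square 6, 3: +6·2° lon, +3·1° lat → SW at lon -28°, lat 3°.
Cell spans 2° lon × 1° lat. Centre is SW corner plus half of each.
latitude 3.500, longitude -27.000.

3.500, -27.000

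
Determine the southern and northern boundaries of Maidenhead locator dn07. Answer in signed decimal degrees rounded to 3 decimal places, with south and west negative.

Field D=3, N=13: +3·20° lon, +13·10° lat → SW at lon -120°, lat 40°.
Square 0, 7: +0·2° lon, +7·1° lat → SW at lon -120°, lat 47°.
Cell spans 2° lon × 1° lat.
south 47.000, north 48.000.

47.000, 48.000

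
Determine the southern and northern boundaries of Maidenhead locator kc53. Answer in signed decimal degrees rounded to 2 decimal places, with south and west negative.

Field K=10, C=2: +10·20° lon, +2·10° lat → SW at lon 20°, lat -70°.
Square 5, 3: +5·2° lon, +3·1° lat → SW at lon 30°, lat -67°.
Cell spans 2° lon × 1° lat.
south -67.00, north -66.00.

-67.00, -66.00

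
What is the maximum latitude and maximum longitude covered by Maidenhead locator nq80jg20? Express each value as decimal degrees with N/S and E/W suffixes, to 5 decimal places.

70.25417° N, 96.77500° E

Field N=13, Q=16: +13·20° lon, +16·10° lat → SW at lon 80°, lat 70°.
Square 8, 0: +8·2° lon, +0·1° lat → SW at lon 96°, lat 70°.
Subsquare j=9, g=6: +9·0.0833333° lon, +6·0.0416667° lat → SW at lon 96.75°, lat 70.25°.
Extended square 2, 0: +2·0.00833333° lon, +0·0.00416667° lat → SW at lon 96.7667°, lat 70.25°.
Cell spans 0.00833333° lon × 0.00416667° lat. NE corner is SW corner plus one full cell.
latitude 70.25417° N, longitude 96.77500° E.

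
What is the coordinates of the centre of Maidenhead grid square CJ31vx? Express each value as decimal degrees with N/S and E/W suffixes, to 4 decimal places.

Field C=2, J=9: +2·20° lon, +9·10° lat → SW at lon -140°, lat 0°.
Square 3, 1: +3·2° lon, +1·1° lat → SW at lon -134°, lat 1°.
Subsquare v=21, x=23: +21·0.0833333° lon, +23·0.0416667° lat → SW at lon -132.25°, lat 1.95833°.
Cell spans 0.0833333° lon × 0.0416667° lat. Centre is SW corner plus half of each.
latitude 1.9792° N, longitude 132.2083° W.

1.9792° N, 132.2083° W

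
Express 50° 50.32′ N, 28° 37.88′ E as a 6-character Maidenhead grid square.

Add 180° to longitude and 90° to latitude: 208.6313, 140.8387.
Field: lon ⌊208.6313/20⌋ = 10 → K; lat ⌊140.8387/10⌋ = 14 → O.
Square: lon ⌊8.6313/2⌋ = 4; lat ⌊0.8387/1⌋ = 0.
Subsquare: lon ⌊0.6313/0.0833333⌋ = 7 → h; lat ⌊0.8387/0.0416667⌋ = 20 → u.

KO40hu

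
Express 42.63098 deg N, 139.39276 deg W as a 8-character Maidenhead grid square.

Shift to the Maidenhead origin (180°W, 90°S): lon 40.60724, lat 132.63098.
Field (20°×10°, letters A–R): lon ⌊40.60724/20⌋ = 2 → C; lat ⌊132.63098/10⌋ = 13 → N.
Square (2°×1°, digits 0–9): lon ⌊0.60724/2⌋ = 0; lat ⌊2.63098/1⌋ = 2.
Subsquare (5′×2.5′, letters a–x): lon ⌊0.60724/0.0833333⌋ = 7 → h; lat ⌊0.63098/0.0416667⌋ = 15 → p.
Extended square (30″×15″, digits 0–9): lon ⌊0.02391/0.00833333⌋ = 2; lat ⌊0.00598/0.00416667⌋ = 1.

CN02hp21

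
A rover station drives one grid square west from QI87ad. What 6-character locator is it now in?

Longitude subsquare a = 0; −1 → -1, wraps to 23 = x, carry into square.
Longitude square 8; −1 → 7.
The latitude characters are unchanged.

QI77xd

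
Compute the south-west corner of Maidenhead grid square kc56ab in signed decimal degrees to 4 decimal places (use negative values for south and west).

-63.9583, 30.0000

Field K=10, C=2: +10·20° lon, +2·10° lat → SW at lon 20°, lat -70°.
Square 5, 6: +5·2° lon, +6·1° lat → SW at lon 30°, lat -64°.
Subsquare a=0, b=1: +0·0.0833333° lon, +1·0.0416667° lat → SW at lon 30°, lat -63.9583°.
latitude -63.9583, longitude 30.0000.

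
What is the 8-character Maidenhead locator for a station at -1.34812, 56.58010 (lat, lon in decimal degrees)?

LI88gp96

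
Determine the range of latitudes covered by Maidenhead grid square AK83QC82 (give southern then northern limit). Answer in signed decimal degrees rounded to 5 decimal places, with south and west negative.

Field A=0, K=10: +0·20° lon, +10·10° lat → SW at lon -180°, lat 10°.
Square 8, 3: +8·2° lon, +3·1° lat → SW at lon -164°, lat 13°.
Subsquare q=16, c=2: +16·0.0833333° lon, +2·0.0416667° lat → SW at lon -162.667°, lat 13.0833°.
Extended square 8, 2: +8·0.00833333° lon, +2·0.00416667° lat → SW at lon -162.6°, lat 13.0917°.
Cell spans 0.00833333° lon × 0.00416667° lat.
south 13.09167, north 13.09583.

13.09167, 13.09583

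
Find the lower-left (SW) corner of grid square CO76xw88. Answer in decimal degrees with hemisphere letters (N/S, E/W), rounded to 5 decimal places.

56.95000° N, 124.01667° W

Field C=2, O=14: +2·20° lon, +14·10° lat → SW at lon -140°, lat 50°.
Square 7, 6: +7·2° lon, +6·1° lat → SW at lon -126°, lat 56°.
Subsquare x=23, w=22: +23·0.0833333° lon, +22·0.0416667° lat → SW at lon -124.083°, lat 56.9167°.
Extended square 8, 8: +8·0.00833333° lon, +8·0.00416667° lat → SW at lon -124.017°, lat 56.95°.
latitude 56.95000° N, longitude 124.01667° W.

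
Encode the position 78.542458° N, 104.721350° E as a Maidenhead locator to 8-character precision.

OQ28in60

Offset from 180°W / 90°S: lon 284.72135°, lat 168.54246°.
Field: lon ⌊284.72135/20⌋ = 14 → O; lat ⌊168.54246/10⌋ = 16 → Q.
Square: lon ⌊4.72135/2⌋ = 2; lat ⌊8.54246/1⌋ = 8.
Subsquare: lon ⌊0.72135/0.0833333⌋ = 8 → i; lat ⌊0.54246/0.0416667⌋ = 13 → n.
Extended square: lon ⌊0.05468/0.00833333⌋ = 6; lat ⌊0.00079/0.00416667⌋ = 0.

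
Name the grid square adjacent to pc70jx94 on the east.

PC70kx04

Longitude extended square 9; +1 → 10, wraps to 0, carry into subsquare.
Longitude subsquare j = 9; +1 → 10 = k.
The latitude characters are unchanged.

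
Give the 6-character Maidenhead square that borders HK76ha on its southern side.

HK75hx

Latitude subsquare a = 0; −1 → -1, wraps to 23 = x, carry into square.
Latitude square 6; −1 → 5.
The longitude characters are unchanged.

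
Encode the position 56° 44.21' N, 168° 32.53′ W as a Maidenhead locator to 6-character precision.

AO56rr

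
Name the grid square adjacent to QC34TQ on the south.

QC34tp

Latitude subsquare q = 16; −1 → 15 = p.
The longitude characters are unchanged.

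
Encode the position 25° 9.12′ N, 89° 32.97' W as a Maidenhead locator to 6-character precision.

Shift to the Maidenhead origin (180°W, 90°S): lon 90.4505, lat 115.1520.
Field: lon ⌊90.4505/20⌋ = 4 → E; lat ⌊115.1520/10⌋ = 11 → L.
Square: lon ⌊10.4505/2⌋ = 5; lat ⌊5.1520/1⌋ = 5.
Subsquare: lon ⌊0.4505/0.0833333⌋ = 5 → f; lat ⌊0.1520/0.0416667⌋ = 3 → d.

EL55fd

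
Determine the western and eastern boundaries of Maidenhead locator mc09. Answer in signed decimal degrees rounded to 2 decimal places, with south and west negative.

Field M=12, C=2: +12·20° lon, +2·10° lat → SW at lon 60°, lat -70°.
Square 0, 9: +0·2° lon, +9·1° lat → SW at lon 60°, lat -61°.
Cell spans 2° lon × 1° lat.
west 60.00, east 62.00.

60.00, 62.00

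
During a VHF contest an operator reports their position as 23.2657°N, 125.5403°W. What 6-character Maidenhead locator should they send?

CL73fg

Add 180° to longitude and 90° to latitude: 54.4597, 113.2657.
Field: lon ⌊54.4597/20⌋ = 2 → C; lat ⌊113.2657/10⌋ = 11 → L.
Square: lon ⌊14.4597/2⌋ = 7; lat ⌊3.2657/1⌋ = 3.
Subsquare: lon ⌊0.4597/0.0833333⌋ = 5 → f; lat ⌊0.2657/0.0416667⌋ = 6 → g.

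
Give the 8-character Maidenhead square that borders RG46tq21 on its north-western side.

RG46tq12

Longitude extended square 2; −1 → 1.
Latitude extended square 1; +1 → 2.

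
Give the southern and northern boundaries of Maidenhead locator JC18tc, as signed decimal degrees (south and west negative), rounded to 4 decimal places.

Field J=9, C=2: +9·20° lon, +2·10° lat → SW at lon 0°, lat -70°.
Square 1, 8: +1·2° lon, +8·1° lat → SW at lon 2°, lat -62°.
Subsquare t=19, c=2: +19·0.0833333° lon, +2·0.0416667° lat → SW at lon 3.58333°, lat -61.9167°.
Cell spans 0.0833333° lon × 0.0416667° lat.
south -61.9167, north -61.8750.

-61.9167, -61.8750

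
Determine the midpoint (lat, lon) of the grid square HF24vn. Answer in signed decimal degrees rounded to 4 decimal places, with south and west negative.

Field H=7, F=5: +7·20° lon, +5·10° lat → SW at lon -40°, lat -40°.
Square 2, 4: +2·2° lon, +4·1° lat → SW at lon -36°, lat -36°.
Subsquare v=21, n=13: +21·0.0833333° lon, +13·0.0416667° lat → SW at lon -34.25°, lat -35.4583°.
Cell spans 0.0833333° lon × 0.0416667° lat. Centre is SW corner plus half of each.
latitude -35.4375, longitude -34.2083.

-35.4375, -34.2083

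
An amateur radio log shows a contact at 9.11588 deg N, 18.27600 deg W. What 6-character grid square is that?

IJ09uc

Offset from 180°W / 90°S: lon 161.7240°, lat 99.1159°.
Field (20°×10°, letters A–R): lon ⌊161.7240/20⌋ = 8 → I; lat ⌊99.1159/10⌋ = 9 → J.
Square (2°×1°, digits 0–9): lon ⌊1.7240/2⌋ = 0; lat ⌊9.1159/1⌋ = 9.
Subsquare (5′×2.5′, letters a–x): lon ⌊1.7240/0.0833333⌋ = 20 → u; lat ⌊0.1159/0.0416667⌋ = 2 → c.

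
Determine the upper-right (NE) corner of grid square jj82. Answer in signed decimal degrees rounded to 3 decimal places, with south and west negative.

3.000, 18.000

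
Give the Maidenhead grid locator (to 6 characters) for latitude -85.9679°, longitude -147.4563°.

BA64ga

Shift to the Maidenhead origin (180°W, 90°S): lon 32.5437, lat 4.0321.
Field: lon ⌊32.5437/20⌋ = 1 → B; lat ⌊4.0321/10⌋ = 0 → A.
Square: lon ⌊12.5437/2⌋ = 6; lat ⌊4.0321/1⌋ = 4.
Subsquare: lon ⌊0.5437/0.0833333⌋ = 6 → g; lat ⌊0.0321/0.0416667⌋ = 0 → a.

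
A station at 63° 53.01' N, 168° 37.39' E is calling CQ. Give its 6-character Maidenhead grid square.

Offset from 180°W / 90°S: lon 348.6232°, lat 153.8835°.
Field: lon ⌊348.6232/20⌋ = 17 → R; lat ⌊153.8835/10⌋ = 15 → P.
Square: lon ⌊8.6232/2⌋ = 4; lat ⌊3.8835/1⌋ = 3.
Subsquare: lon ⌊0.6232/0.0833333⌋ = 7 → h; lat ⌊0.8835/0.0416667⌋ = 21 → v.

RP43hv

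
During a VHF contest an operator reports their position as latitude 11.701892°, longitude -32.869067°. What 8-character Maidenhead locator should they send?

Offset from 180°W / 90°S: lon 147.13093°, lat 101.70189°.
Field (20°×10°, letters A–R): 147.13093/20 → 7 → H, 101.70189/10 → 10 → K; chars HK.
Square (2°×1°, digits 0–9): 7.13093/2 → 3, 1.70189/1 → 1; chars 31.
Subsquare (5′×2.5′, letters a–x): 1.13093/0.0833333 → 13 → n, 0.70189/0.0416667 → 16 → q; chars nq.
Extended square (30″×15″, digits 0–9): 0.04760/0.00833333 → 5, 0.03523/0.00416667 → 8; chars 58.

HK31nq58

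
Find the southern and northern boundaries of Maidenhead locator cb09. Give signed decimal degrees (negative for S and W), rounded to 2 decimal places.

-71.00, -70.00

Field C=2, B=1: +2·20° lon, +1·10° lat → SW at lon -140°, lat -80°.
Square 0, 9: +0·2° lon, +9·1° lat → SW at lon -140°, lat -71°.
Cell spans 2° lon × 1° lat.
south -71.00, north -70.00.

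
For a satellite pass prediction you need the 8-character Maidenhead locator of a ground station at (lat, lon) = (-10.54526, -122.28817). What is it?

Add 180° to longitude and 90° to latitude: 57.71183, 79.45474.
Field: 57.71183/20 → 2 → C, 79.45474/10 → 7 → H; chars CH.
Square: 17.71183/2 → 8, 9.45474/1 → 9; chars 89.
Subsquare: 1.71183/0.0833333 → 20 → u, 0.45474/0.0416667 → 10 → k; chars uk.
Extended square: 0.04516/0.00833333 → 5, 0.03807/0.00416667 → 9; chars 59.

CH89uk59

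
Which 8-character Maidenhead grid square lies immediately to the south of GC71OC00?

Latitude extended square 0; −1 → -1, wraps to 9, carry into subsquare.
Latitude subsquare c = 2; −1 → 1 = b.
The longitude characters are unchanged.

GC71ob09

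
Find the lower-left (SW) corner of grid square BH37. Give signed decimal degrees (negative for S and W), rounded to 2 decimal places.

-13.00, -154.00

Field B=1, H=7: +1·20° lon, +7·10° lat → SW at lon -160°, lat -20°.
Square 3, 7: +3·2° lon, +7·1° lat → SW at lon -154°, lat -13°.
latitude -13.00, longitude -154.00.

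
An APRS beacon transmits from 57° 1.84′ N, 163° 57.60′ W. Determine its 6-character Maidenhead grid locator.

AO87aa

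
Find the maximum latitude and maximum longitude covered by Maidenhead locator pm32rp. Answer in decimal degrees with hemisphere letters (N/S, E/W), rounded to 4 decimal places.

32.6667° N, 127.5000° E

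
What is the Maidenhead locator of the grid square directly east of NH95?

OH05

Longitude square 9; +1 → 10, wraps to 0, carry into field.
Longitude field N = 13; +1 → 14 = O.
The latitude characters are unchanged.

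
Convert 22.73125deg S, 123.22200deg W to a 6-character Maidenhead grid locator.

Offset from 180°W / 90°S: lon 56.7780°, lat 67.2687°.
Field (20°×10°, letters A–R): lon ⌊56.7780/20⌋ = 2 → C; lat ⌊67.2687/10⌋ = 6 → G.
Square (2°×1°, digits 0–9): lon ⌊16.7780/2⌋ = 8; lat ⌊7.2687/1⌋ = 7.
Subsquare (5′×2.5′, letters a–x): lon ⌊0.7780/0.0833333⌋ = 9 → j; lat ⌊0.2687/0.0416667⌋ = 6 → g.

CG87jg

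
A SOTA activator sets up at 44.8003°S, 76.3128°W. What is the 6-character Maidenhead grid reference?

FE15ue

Shift to the Maidenhead origin (180°W, 90°S): lon 103.6872, lat 45.1997.
Field: 103.6872/20 → 5 → F, 45.1997/10 → 4 → E; chars FE.
Square: 3.6872/2 → 1, 5.1997/1 → 5; chars 15.
Subsquare: 1.6872/0.0833333 → 20 → u, 0.1997/0.0416667 → 4 → e; chars ue.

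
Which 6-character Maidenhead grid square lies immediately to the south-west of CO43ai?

Longitude subsquare a = 0; −1 → -1, wraps to 23 = x, carry into square.
Longitude square 4; −1 → 3.
Latitude subsquare i = 8; −1 → 7 = h.

CO33xh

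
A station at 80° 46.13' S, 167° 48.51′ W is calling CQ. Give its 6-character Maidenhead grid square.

AA69cf

Add 180° to longitude and 90° to latitude: 12.1915, 9.2312.
Field (20°×10°, letters A–R): lon ⌊12.1915/20⌋ = 0 → A; lat ⌊9.2312/10⌋ = 0 → A.
Square (2°×1°, digits 0–9): lon ⌊12.1915/2⌋ = 6; lat ⌊9.2312/1⌋ = 9.
Subsquare (5′×2.5′, letters a–x): lon ⌊0.1915/0.0833333⌋ = 2 → c; lat ⌊0.2312/0.0416667⌋ = 5 → f.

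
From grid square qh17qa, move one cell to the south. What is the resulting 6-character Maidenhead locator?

QH16qx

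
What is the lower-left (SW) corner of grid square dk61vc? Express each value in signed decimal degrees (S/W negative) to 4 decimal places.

11.0833, -106.2500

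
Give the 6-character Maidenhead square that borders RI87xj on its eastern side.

Longitude subsquare x = 23; +1 → 24, wraps to 0 = a, carry into square.
Longitude square 8; +1 → 9.
The latitude characters are unchanged.

RI97aj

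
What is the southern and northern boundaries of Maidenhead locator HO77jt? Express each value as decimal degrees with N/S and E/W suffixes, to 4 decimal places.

57.7917° N, 57.8333° N

Field H=7, O=14: +7·20° lon, +14·10° lat → SW at lon -40°, lat 50°.
Square 7, 7: +7·2° lon, +7·1° lat → SW at lon -26°, lat 57°.
Subsquare j=9, t=19: +9·0.0833333° lon, +19·0.0416667° lat → SW at lon -25.25°, lat 57.7917°.
Cell spans 0.0833333° lon × 0.0416667° lat.
south 57.7917° N, north 57.8333° N.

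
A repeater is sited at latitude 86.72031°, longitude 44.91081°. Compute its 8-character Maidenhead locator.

LR26kr92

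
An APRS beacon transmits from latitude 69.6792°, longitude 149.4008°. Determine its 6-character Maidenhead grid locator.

Offset from 180°W / 90°S: lon 329.4008°, lat 159.6792°.
Field: lon ⌊329.4008/20⌋ = 16 → Q; lat ⌊159.6792/10⌋ = 15 → P.
Square: lon ⌊9.4008/2⌋ = 4; lat ⌊9.6792/1⌋ = 9.
Subsquare: lon ⌊1.4008/0.0833333⌋ = 16 → q; lat ⌊0.6792/0.0416667⌋ = 16 → q.

QP49qq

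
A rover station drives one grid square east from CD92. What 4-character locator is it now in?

DD02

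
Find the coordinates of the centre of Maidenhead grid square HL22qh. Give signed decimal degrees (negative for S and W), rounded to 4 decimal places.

Field H=7, L=11: +7·20° lon, +11·10° lat → SW at lon -40°, lat 20°.
Square 2, 2: +2·2° lon, +2·1° lat → SW at lon -36°, lat 22°.
Subsquare q=16, h=7: +16·0.0833333° lon, +7·0.0416667° lat → SW at lon -34.6667°, lat 22.2917°.
Cell spans 0.0833333° lon × 0.0416667° lat. Centre is SW corner plus half of each.
latitude 22.3125, longitude -34.6250.

22.3125, -34.6250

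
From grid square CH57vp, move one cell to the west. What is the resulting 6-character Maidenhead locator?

Longitude subsquare v = 21; −1 → 20 = u.
The latitude characters are unchanged.

CH57up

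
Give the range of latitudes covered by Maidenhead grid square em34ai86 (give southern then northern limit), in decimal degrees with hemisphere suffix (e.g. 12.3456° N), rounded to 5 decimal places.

34.35833° N, 34.36250° N

Field E=4, M=12: +4·20° lon, +12·10° lat → SW at lon -100°, lat 30°.
Square 3, 4: +3·2° lon, +4·1° lat → SW at lon -94°, lat 34°.
Subsquare a=0, i=8: +0·0.0833333° lon, +8·0.0416667° lat → SW at lon -94°, lat 34.3333°.
Extended square 8, 6: +8·0.00833333° lon, +6·0.00416667° lat → SW at lon -93.9333°, lat 34.3583°.
Cell spans 0.00833333° lon × 0.00416667° lat.
south 34.35833° N, north 34.36250° N.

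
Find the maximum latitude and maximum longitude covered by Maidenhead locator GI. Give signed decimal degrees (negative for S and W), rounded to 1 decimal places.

Field G=6, I=8: +6·20° lon, +8·10° lat → SW at lon -60°, lat -10°.
Cell spans 20° lon × 10° lat. NE corner is SW corner plus one full cell.
latitude 0.0, longitude -40.0.

0.0, -40.0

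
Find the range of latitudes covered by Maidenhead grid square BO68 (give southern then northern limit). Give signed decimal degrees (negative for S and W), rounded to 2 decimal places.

58.00, 59.00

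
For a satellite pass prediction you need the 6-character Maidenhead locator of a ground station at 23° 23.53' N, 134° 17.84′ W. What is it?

Add 180° to longitude and 90° to latitude: 45.7027, 113.3922.
Field (20°×10°, letters A–R): 45.7027/20 → 2 → C, 113.3922/10 → 11 → L; chars CL.
Square (2°×1°, digits 0–9): 5.7027/2 → 2, 3.3922/1 → 3; chars 23.
Subsquare (5′×2.5′, letters a–x): 1.7027/0.0833333 → 20 → u, 0.3922/0.0416667 → 9 → j; chars uj.

CL23uj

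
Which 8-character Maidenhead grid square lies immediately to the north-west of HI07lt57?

HI07lt48

Longitude extended square 5; −1 → 4.
Latitude extended square 7; +1 → 8.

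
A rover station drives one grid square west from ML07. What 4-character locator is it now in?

LL97

Longitude square 0; −1 → -1, wraps to 9, carry into field.
Longitude field M = 12; −1 → 11 = L.
The latitude characters are unchanged.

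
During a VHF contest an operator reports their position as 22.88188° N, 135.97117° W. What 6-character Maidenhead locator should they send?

CL22av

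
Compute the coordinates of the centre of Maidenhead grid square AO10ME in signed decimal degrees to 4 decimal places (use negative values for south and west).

50.1875, -176.9583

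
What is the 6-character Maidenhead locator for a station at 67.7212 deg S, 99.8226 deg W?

EC02cg

Add 180° to longitude and 90° to latitude: 80.1774, 22.2788.
Field: lon ⌊80.1774/20⌋ = 4 → E; lat ⌊22.2788/10⌋ = 2 → C.
Square: lon ⌊0.1774/2⌋ = 0; lat ⌊2.2788/1⌋ = 2.
Subsquare: lon ⌊0.1774/0.0833333⌋ = 2 → c; lat ⌊0.2788/0.0416667⌋ = 6 → g.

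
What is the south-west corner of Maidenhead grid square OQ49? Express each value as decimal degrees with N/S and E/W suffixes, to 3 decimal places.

79.000° N, 108.000° E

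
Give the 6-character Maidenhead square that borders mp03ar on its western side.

LP93xr

Longitude subsquare a = 0; −1 → -1, wraps to 23 = x, carry into square.
Longitude square 0; −1 → -1, wraps to 9, carry into field.
Longitude field M = 12; −1 → 11 = L.
The latitude characters are unchanged.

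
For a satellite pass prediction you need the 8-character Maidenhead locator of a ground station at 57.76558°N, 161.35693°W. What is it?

Shift to the Maidenhead origin (180°W, 90°S): lon 18.64307, lat 147.76558.
Field (20°×10°, letters A–R): 18.64307/20 → 0 → A, 147.76558/10 → 14 → O; chars AO.
Square (2°×1°, digits 0–9): 18.64307/2 → 9, 7.76558/1 → 7; chars 97.
Subsquare (5′×2.5′, letters a–x): 0.64307/0.0833333 → 7 → h, 0.76558/0.0416667 → 18 → s; chars hs.
Extended square (30″×15″, digits 0–9): 0.05974/0.00833333 → 7, 0.01558/0.00416667 → 3; chars 73.

AO97hs73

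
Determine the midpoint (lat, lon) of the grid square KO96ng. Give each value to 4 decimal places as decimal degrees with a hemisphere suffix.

56.2708° N, 39.1250° E

Field K=10, O=14: +10·20° lon, +14·10° lat → SW at lon 20°, lat 50°.
Square 9, 6: +9·2° lon, +6·1° lat → SW at lon 38°, lat 56°.
Subsquare n=13, g=6: +13·0.0833333° lon, +6·0.0416667° lat → SW at lon 39.0833°, lat 56.25°.
Cell spans 0.0833333° lon × 0.0416667° lat. Centre is SW corner plus half of each.
latitude 56.2708° N, longitude 39.1250° E.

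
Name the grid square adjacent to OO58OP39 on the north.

OO58oq30

Latitude extended square 9; +1 → 10, wraps to 0, carry into subsquare.
Latitude subsquare p = 15; +1 → 16 = q.
The longitude characters are unchanged.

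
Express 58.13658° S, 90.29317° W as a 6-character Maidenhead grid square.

Shift to the Maidenhead origin (180°W, 90°S): lon 89.7068, lat 31.8634.
Field: lon ⌊89.7068/20⌋ = 4 → E; lat ⌊31.8634/10⌋ = 3 → D.
Square: lon ⌊9.7068/2⌋ = 4; lat ⌊1.8634/1⌋ = 1.
Subsquare: lon ⌊1.7068/0.0833333⌋ = 20 → u; lat ⌊0.8634/0.0416667⌋ = 20 → u.

ED41uu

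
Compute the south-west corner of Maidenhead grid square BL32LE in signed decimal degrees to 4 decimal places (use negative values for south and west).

Field B=1, L=11: +1·20° lon, +11·10° lat → SW at lon -160°, lat 20°.
Square 3, 2: +3·2° lon, +2·1° lat → SW at lon -154°, lat 22°.
Subsquare l=11, e=4: +11·0.0833333° lon, +4·0.0416667° lat → SW at lon -153.083°, lat 22.1667°.
latitude 22.1667, longitude -153.0833.

22.1667, -153.0833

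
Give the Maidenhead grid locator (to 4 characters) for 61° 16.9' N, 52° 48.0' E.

LP61

Shift to the Maidenhead origin (180°W, 90°S): lon 232.80, lat 151.28.
Field: lon ⌊232.80/20⌋ = 11 → L; lat ⌊151.28/10⌋ = 15 → P.
Square: lon ⌊12.80/2⌋ = 6; lat ⌊1.28/1⌋ = 1.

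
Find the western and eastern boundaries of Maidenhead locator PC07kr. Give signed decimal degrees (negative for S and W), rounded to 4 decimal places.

120.8333, 120.9167

Field P=15, C=2: +15·20° lon, +2·10° lat → SW at lon 120°, lat -70°.
Square 0, 7: +0·2° lon, +7·1° lat → SW at lon 120°, lat -63°.
Subsquare k=10, r=17: +10·0.0833333° lon, +17·0.0416667° lat → SW at lon 120.833°, lat -62.2917°.
Cell spans 0.0833333° lon × 0.0416667° lat.
west 120.8333, east 120.9167.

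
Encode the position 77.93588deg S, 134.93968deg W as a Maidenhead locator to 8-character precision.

CB22mb75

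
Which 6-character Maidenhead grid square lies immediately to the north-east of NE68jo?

NE68kp

Longitude subsquare j = 9; +1 → 10 = k.
Latitude subsquare o = 14; +1 → 15 = p.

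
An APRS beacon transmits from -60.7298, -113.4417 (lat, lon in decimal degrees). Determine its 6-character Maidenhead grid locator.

Offset from 180°W / 90°S: lon 66.5583°, lat 29.2702°.
Field: 66.5583/20 → 3 → D, 29.2702/10 → 2 → C; chars DC.
Square: 6.5583/2 → 3, 9.2702/1 → 9; chars 39.
Subsquare: 0.5583/0.0833333 → 6 → g, 0.2702/0.0416667 → 6 → g; chars gg.

DC39gg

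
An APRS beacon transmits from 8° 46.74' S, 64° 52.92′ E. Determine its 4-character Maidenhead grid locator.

Offset from 180°W / 90°S: lon 244.88°, lat 81.22°.
Field: lon ⌊244.88/20⌋ = 12 → M; lat ⌊81.22/10⌋ = 8 → I.
Square: lon ⌊4.88/2⌋ = 2; lat ⌊1.22/1⌋ = 1.

MI21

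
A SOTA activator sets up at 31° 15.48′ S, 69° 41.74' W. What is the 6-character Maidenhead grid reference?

Offset from 180°W / 90°S: lon 110.3043°, lat 58.7420°.
Field: 110.3043/20 → 5 → F, 58.7420/10 → 5 → F; chars FF.
Square: 10.3043/2 → 5, 8.7420/1 → 8; chars 58.
Subsquare: 0.3043/0.0833333 → 3 → d, 0.7420/0.0416667 → 17 → r; chars dr.

FF58dr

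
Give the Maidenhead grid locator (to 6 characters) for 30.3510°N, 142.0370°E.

Offset from 180°W / 90°S: lon 322.0370°, lat 120.3510°.
Field: 322.0370/20 → 16 → Q, 120.3510/10 → 12 → M; chars QM.
Square: 2.0370/2 → 1, 0.3510/1 → 0; chars 10.
Subsquare: 0.0370/0.0833333 → 0 → a, 0.3510/0.0416667 → 8 → i; chars ai.

QM10ai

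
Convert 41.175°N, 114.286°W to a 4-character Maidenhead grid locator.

DN21

Add 180° to longitude and 90° to latitude: 65.71, 131.18.
Field: 65.71/20 → 3 → D, 131.18/10 → 13 → N; chars DN.
Square: 5.71/2 → 2, 1.18/1 → 1; chars 21.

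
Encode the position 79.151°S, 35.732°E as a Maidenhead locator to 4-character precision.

KB70

Offset from 180°W / 90°S: lon 215.73°, lat 10.85°.
Field (20°×10°, letters A–R): 215.73/20 → 10 → K, 10.85/10 → 1 → B; chars KB.
Square (2°×1°, digits 0–9): 15.73/2 → 7, 0.85/1 → 0; chars 70.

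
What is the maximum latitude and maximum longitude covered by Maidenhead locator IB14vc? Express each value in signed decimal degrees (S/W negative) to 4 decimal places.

-75.8750, -16.1667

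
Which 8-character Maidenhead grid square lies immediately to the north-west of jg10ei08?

JG10di99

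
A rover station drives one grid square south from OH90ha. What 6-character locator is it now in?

Latitude subsquare a = 0; −1 → -1, wraps to 23 = x, carry into square.
Latitude square 0; −1 → -1, wraps to 9, carry into field.
Latitude field H = 7; −1 → 6 = G.
The longitude characters are unchanged.

OG99hx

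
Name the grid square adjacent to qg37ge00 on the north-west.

QG37fe91

Longitude extended square 0; −1 → -1, wraps to 9, carry into subsquare.
Longitude subsquare g = 6; −1 → 5 = f.
Latitude extended square 0; +1 → 1.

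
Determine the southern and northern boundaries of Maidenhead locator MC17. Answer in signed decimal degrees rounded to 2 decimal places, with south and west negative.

Field M=12, C=2: +12·20° lon, +2·10° lat → SW at lon 60°, lat -70°.
Square 1, 7: +1·2° lon, +7·1° lat → SW at lon 62°, lat -63°.
Cell spans 2° lon × 1° lat.
south -63.00, north -62.00.

-63.00, -62.00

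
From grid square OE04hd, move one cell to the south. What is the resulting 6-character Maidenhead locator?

OE04hc

Latitude subsquare d = 3; −1 → 2 = c.
The longitude characters are unchanged.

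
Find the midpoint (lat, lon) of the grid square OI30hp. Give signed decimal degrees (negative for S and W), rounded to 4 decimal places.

-9.3542, 106.6250

Field O=14, I=8: +14·20° lon, +8·10° lat → SW at lon 100°, lat -10°.
Square 3, 0: +3·2° lon, +0·1° lat → SW at lon 106°, lat -10°.
Subsquare h=7, p=15: +7·0.0833333° lon, +15·0.0416667° lat → SW at lon 106.583°, lat -9.375°.
Cell spans 0.0833333° lon × 0.0416667° lat. Centre is SW corner plus half of each.
latitude -9.3542, longitude 106.6250.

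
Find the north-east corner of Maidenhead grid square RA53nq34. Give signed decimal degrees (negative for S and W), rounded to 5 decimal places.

Field R=17, A=0: +17·20° lon, +0·10° lat → SW at lon 160°, lat -90°.
Square 5, 3: +5·2° lon, +3·1° lat → SW at lon 170°, lat -87°.
Subsquare n=13, q=16: +13·0.0833333° lon, +16·0.0416667° lat → SW at lon 171.083°, lat -86.3333°.
Extended square 3, 4: +3·0.00833333° lon, +4·0.00416667° lat → SW at lon 171.108°, lat -86.3167°.
Cell spans 0.00833333° lon × 0.00416667° lat. NE corner is SW corner plus one full cell.
latitude -86.31250, longitude 171.11667.

-86.31250, 171.11667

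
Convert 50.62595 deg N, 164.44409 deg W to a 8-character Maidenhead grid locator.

Add 180° to longitude and 90° to latitude: 15.55591, 140.62595.
Field: lon ⌊15.55591/20⌋ = 0 → A; lat ⌊140.62595/10⌋ = 14 → O.
Square: lon ⌊15.55591/2⌋ = 7; lat ⌊0.62595/1⌋ = 0.
Subsquare: lon ⌊1.55591/0.0833333⌋ = 18 → s; lat ⌊0.62595/0.0416667⌋ = 15 → p.
Extended square: lon ⌊0.05591/0.00833333⌋ = 6; lat ⌊0.00095/0.00416667⌋ = 0.

AO70sp60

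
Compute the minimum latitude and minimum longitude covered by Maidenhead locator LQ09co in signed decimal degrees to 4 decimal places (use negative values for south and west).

79.5833, 40.1667

Field L=11, Q=16: +11·20° lon, +16·10° lat → SW at lon 40°, lat 70°.
Square 0, 9: +0·2° lon, +9·1° lat → SW at lon 40°, lat 79°.
Subsquare c=2, o=14: +2·0.0833333° lon, +14·0.0416667° lat → SW at lon 40.1667°, lat 79.5833°.
latitude 79.5833, longitude 40.1667.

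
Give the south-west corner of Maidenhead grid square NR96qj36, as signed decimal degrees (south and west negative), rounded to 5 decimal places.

86.40000, 99.35833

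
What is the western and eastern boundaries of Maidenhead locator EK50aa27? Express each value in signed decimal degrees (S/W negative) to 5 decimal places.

-89.98333, -89.97500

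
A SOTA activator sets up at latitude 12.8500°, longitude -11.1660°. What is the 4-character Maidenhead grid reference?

Add 180° to longitude and 90° to latitude: 168.83, 102.85.
Field (20°×10°, letters A–R): 168.83/20 → 8 → I, 102.85/10 → 10 → K; chars IK.
Square (2°×1°, digits 0–9): 8.83/2 → 4, 2.85/1 → 2; chars 42.

IK42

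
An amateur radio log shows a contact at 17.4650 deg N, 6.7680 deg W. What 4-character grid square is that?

IK67

Offset from 180°W / 90°S: lon 173.23°, lat 107.47°.
Field: 173.23/20 → 8 → I, 107.47/10 → 10 → K; chars IK.
Square: 13.23/2 → 6, 7.47/1 → 7; chars 67.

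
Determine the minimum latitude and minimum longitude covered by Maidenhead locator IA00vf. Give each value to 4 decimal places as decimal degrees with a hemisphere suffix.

Field I=8, A=0: +8·20° lon, +0·10° lat → SW at lon -20°, lat -90°.
Square 0, 0: +0·2° lon, +0·1° lat → SW at lon -20°, lat -90°.
Subsquare v=21, f=5: +21·0.0833333° lon, +5·0.0416667° lat → SW at lon -18.25°, lat -89.7917°.
latitude 89.7917° S, longitude 18.2500° W.

89.7917° S, 18.2500° W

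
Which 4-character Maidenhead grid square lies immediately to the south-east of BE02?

Longitude square 0; +1 → 1.
Latitude square 2; −1 → 1.

BE11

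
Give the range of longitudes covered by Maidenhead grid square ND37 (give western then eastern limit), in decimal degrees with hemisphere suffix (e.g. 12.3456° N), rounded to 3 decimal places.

86.000° E, 88.000° E

Field N=13, D=3: +13·20° lon, +3·10° lat → SW at lon 80°, lat -60°.
Square 3, 7: +3·2° lon, +7·1° lat → SW at lon 86°, lat -53°.
Cell spans 2° lon × 1° lat.
west 86.000° E, east 88.000° E.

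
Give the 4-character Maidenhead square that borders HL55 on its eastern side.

Longitude square 5; +1 → 6.
The latitude characters are unchanged.

HL65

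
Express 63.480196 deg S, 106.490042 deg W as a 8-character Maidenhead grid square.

DC66sm14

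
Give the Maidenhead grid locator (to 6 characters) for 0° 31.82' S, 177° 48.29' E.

RI89vl

Shift to the Maidenhead origin (180°W, 90°S): lon 357.8048, lat 89.4697.
Field: lon ⌊357.8048/20⌋ = 17 → R; lat ⌊89.4697/10⌋ = 8 → I.
Square: lon ⌊17.8048/2⌋ = 8; lat ⌊9.4697/1⌋ = 9.
Subsquare: lon ⌊1.8048/0.0833333⌋ = 21 → v; lat ⌊0.4697/0.0416667⌋ = 11 → l.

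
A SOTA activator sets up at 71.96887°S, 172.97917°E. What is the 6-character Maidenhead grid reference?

RB68la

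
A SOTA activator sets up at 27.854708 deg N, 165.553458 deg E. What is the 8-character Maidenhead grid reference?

Add 180° to longitude and 90° to latitude: 345.55346, 117.85471.
Field: 345.55346/20 → 17 → R, 117.85471/10 → 11 → L; chars RL.
Square: 5.55346/2 → 2, 7.85471/1 → 7; chars 27.
Subsquare: 1.55346/0.0833333 → 18 → s, 0.85471/0.0416667 → 20 → u; chars su.
Extended square: 0.05346/0.00833333 → 6, 0.02137/0.00416667 → 5; chars 65.

RL27su65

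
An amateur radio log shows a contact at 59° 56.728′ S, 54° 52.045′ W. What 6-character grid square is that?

GD20nb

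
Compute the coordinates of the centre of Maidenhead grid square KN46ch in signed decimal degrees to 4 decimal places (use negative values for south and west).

Field K=10, N=13: +10·20° lon, +13·10° lat → SW at lon 20°, lat 40°.
Square 4, 6: +4·2° lon, +6·1° lat → SW at lon 28°, lat 46°.
Subsquare c=2, h=7: +2·0.0833333° lon, +7·0.0416667° lat → SW at lon 28.1667°, lat 46.2917°.
Cell spans 0.0833333° lon × 0.0416667° lat. Centre is SW corner plus half of each.
latitude 46.3125, longitude 28.2083.

46.3125, 28.2083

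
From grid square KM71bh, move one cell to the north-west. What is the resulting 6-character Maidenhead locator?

KM71ai

Longitude subsquare b = 1; −1 → 0 = a.
Latitude subsquare h = 7; +1 → 8 = i.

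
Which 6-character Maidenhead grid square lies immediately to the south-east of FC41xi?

Longitude subsquare x = 23; +1 → 24, wraps to 0 = a, carry into square.
Longitude square 4; +1 → 5.
Latitude subsquare i = 8; −1 → 7 = h.

FC51ah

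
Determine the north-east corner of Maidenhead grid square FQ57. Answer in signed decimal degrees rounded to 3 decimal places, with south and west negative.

78.000, -68.000

Field F=5, Q=16: +5·20° lon, +16·10° lat → SW at lon -80°, lat 70°.
Square 5, 7: +5·2° lon, +7·1° lat → SW at lon -70°, lat 77°.
Cell spans 2° lon × 1° lat. NE corner is SW corner plus one full cell.
latitude 78.000, longitude -68.000.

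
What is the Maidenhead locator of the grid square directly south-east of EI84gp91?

EI84hp00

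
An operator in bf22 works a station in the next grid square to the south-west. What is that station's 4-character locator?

Longitude square 2; −1 → 1.
Latitude square 2; −1 → 1.

BF11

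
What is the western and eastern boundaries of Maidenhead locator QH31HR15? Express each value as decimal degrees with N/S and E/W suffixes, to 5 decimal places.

146.59167° E, 146.60000° E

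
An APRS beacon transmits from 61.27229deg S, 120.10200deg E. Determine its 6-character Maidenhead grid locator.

Shift to the Maidenhead origin (180°W, 90°S): lon 300.1020, lat 28.7277.
Field: lon ⌊300.1020/20⌋ = 15 → P; lat ⌊28.7277/10⌋ = 2 → C.
Square: lon ⌊0.1020/2⌋ = 0; lat ⌊8.7277/1⌋ = 8.
Subsquare: lon ⌊0.1020/0.0833333⌋ = 1 → b; lat ⌊0.7277/0.0416667⌋ = 17 → r.

PC08br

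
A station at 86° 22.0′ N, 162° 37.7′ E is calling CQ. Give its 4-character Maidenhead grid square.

RR16

Offset from 180°W / 90°S: lon 342.63°, lat 176.37°.
Field (20°×10°, letters A–R): lon ⌊342.63/20⌋ = 17 → R; lat ⌊176.37/10⌋ = 17 → R.
Square (2°×1°, digits 0–9): lon ⌊2.63/2⌋ = 1; lat ⌊6.37/1⌋ = 6.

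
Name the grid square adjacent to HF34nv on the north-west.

HF34mw

Longitude subsquare n = 13; −1 → 12 = m.
Latitude subsquare v = 21; +1 → 22 = w.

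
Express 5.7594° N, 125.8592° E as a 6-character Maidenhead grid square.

PJ25ws

Add 180° to longitude and 90° to latitude: 305.8592, 95.7594.
Field: 305.8592/20 → 15 → P, 95.7594/10 → 9 → J; chars PJ.
Square: 5.8592/2 → 2, 5.7594/1 → 5; chars 25.
Subsquare: 1.8592/0.0833333 → 22 → w, 0.7594/0.0416667 → 18 → s; chars ws.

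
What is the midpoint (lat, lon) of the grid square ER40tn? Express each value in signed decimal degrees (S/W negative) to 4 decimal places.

Field E=4, R=17: +4·20° lon, +17·10° lat → SW at lon -100°, lat 80°.
Square 4, 0: +4·2° lon, +0·1° lat → SW at lon -92°, lat 80°.
Subsquare t=19, n=13: +19·0.0833333° lon, +13·0.0416667° lat → SW at lon -90.4167°, lat 80.5417°.
Cell spans 0.0833333° lon × 0.0416667° lat. Centre is SW corner plus half of each.
latitude 80.5625, longitude -90.3750.

80.5625, -90.3750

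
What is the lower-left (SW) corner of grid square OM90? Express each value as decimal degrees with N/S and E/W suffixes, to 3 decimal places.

30.000° N, 118.000° E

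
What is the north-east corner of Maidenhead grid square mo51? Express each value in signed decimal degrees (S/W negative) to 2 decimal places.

52.00, 72.00

Field M=12, O=14: +12·20° lon, +14·10° lat → SW at lon 60°, lat 50°.
Square 5, 1: +5·2° lon, +1·1° lat → SW at lon 70°, lat 51°.
Cell spans 2° lon × 1° lat. NE corner is SW corner plus one full cell.
latitude 52.00, longitude 72.00.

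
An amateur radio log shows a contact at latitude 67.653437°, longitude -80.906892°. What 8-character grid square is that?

Add 180° to longitude and 90° to latitude: 99.09311, 157.65344.
Field: lon ⌊99.09311/20⌋ = 4 → E; lat ⌊157.65344/10⌋ = 15 → P.
Square: lon ⌊19.09311/2⌋ = 9; lat ⌊7.65344/1⌋ = 7.
Subsquare: lon ⌊1.09311/0.0833333⌋ = 13 → n; lat ⌊0.65344/0.0416667⌋ = 15 → p.
Extended square: lon ⌊0.00977/0.00833333⌋ = 1; lat ⌊0.02844/0.00416667⌋ = 6.

EP97np16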